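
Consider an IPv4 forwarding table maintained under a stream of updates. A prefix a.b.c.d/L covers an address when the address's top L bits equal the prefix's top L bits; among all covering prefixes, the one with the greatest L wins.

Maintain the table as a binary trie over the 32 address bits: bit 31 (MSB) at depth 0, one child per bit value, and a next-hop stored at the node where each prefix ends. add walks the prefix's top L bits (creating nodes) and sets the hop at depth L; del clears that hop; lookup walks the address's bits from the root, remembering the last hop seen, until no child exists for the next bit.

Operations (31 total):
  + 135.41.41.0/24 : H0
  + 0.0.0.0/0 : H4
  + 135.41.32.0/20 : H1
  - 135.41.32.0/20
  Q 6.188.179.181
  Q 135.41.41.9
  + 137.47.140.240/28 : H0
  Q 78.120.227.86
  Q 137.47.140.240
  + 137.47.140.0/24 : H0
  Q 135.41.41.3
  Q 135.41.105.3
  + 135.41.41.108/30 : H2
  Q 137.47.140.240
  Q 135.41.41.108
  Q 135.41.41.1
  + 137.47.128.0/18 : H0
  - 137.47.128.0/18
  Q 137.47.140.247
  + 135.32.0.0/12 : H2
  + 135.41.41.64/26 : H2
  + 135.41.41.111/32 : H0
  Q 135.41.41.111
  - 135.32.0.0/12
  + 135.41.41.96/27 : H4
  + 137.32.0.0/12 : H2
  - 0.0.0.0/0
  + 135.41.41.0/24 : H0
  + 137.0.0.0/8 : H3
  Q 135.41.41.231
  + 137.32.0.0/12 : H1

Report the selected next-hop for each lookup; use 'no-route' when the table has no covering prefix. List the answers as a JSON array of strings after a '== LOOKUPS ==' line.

Process each operation:
  add 135.41.41.0/24 -> H0 at depth 24
  add 0.0.0.0/0 -> H4 at depth 0
  add 135.41.32.0/20 -> H1 at depth 20
  del 135.41.32.0/20 (clear depth 20)
  ? 6.188.179.181  path d0:H4  best=H4
  ? 135.41.41.9  path d0:H4→d1:-→d2:-→d3:-→d4:-→d5:-→d6:-→d7:-→d8:-→d9:-→d10:-→d11:-→d12:-→d13:-→d14:-→d15:-→d16:-→d17:-→d18:-→d19:-→d20:-→d21:-→d22:-→d23:-→d24:H0  best=H0
  add 137.47.140.240/28 -> H0 at depth 28
  ? 78.120.227.86  path d0:H4  best=H4
  ? 137.47.140.240  path d0:H4→d1:-→d2:-→d3:-→d4:-→d5:-→d6:-→d7:-→d8:-→d9:-→d10:-→d11:-→d12:-→d13:-→d14:-→d15:-→d16:-→d17:-→d18:-→d19:-→d20:-→d21:-→d22:-→d23:-→d24:-→d25:-→d26:-→d27:-→d28:H0  best=H0
  add 137.47.140.0/24 -> H0 at depth 24
  ? 135.41.41.3  path d0:H4→d1:-→d2:-→d3:-→d4:-→d5:-→d6:-→d7:-→d8:-→d9:-→d10:-→d11:-→d12:-→d13:-→d14:-→d15:-→d16:-→d17:-→d18:-→d19:-→d20:-→d21:-→d22:-→d23:-→d24:H0  best=H0
  ? 135.41.105.3  path d0:H4→d1:-→d2:-→d3:-→d4:-→d5:-→d6:-→d7:-→d8:-→d9:-→d10:-→d11:-→d12:-→d13:-→d14:-→d15:-→d16:-→d17:-  best=H4
  add 135.41.41.108/30 -> H2 at depth 30
  ? 137.47.140.240  path d0:H4→d1:-→d2:-→d3:-→d4:-→d5:-→d6:-→d7:-→d8:-→d9:-→d10:-→d11:-→d12:-→d13:-→d14:-→d15:-→d16:-→d17:-→d18:-→d19:-→d20:-→d21:-→d22:-→d23:-→d24:H0→d25:-→d26:-→d27:-→d28:H0  best=H0
  ? 135.41.41.108  path d0:H4→d1:-→d2:-→d3:-→d4:-→d5:-→d6:-→d7:-→d8:-→d9:-→d10:-→d11:-→d12:-→d13:-→d14:-→d15:-→d16:-→d17:-→d18:-→d19:-→d20:-→d21:-→d22:-→d23:-→d24:H0→d25:-→d26:-→d27:-→d28:-→d29:-→d30:H2  best=H2
  ? 135.41.41.1  path d0:H4→d1:-→d2:-→d3:-→d4:-→d5:-→d6:-→d7:-→d8:-→d9:-→d10:-→d11:-→d12:-→d13:-→d14:-→d15:-→d16:-→d17:-→d18:-→d19:-→d20:-→d21:-→d22:-→d23:-→d24:H0→d25:-  best=H0
  add 137.47.128.0/18 -> H0 at depth 18
  del 137.47.128.0/18 (clear depth 18)
  ? 137.47.140.247  path d0:H4→d1:-→d2:-→d3:-→d4:-→d5:-→d6:-→d7:-→d8:-→d9:-→d10:-→d11:-→d12:-→d13:-→d14:-→d15:-→d16:-→d17:-→d18:-→d19:-→d20:-→d21:-→d22:-→d23:-→d24:H0→d25:-→d26:-→d27:-→d28:H0  best=H0
  add 135.32.0.0/12 -> H2 at depth 12
  add 135.41.41.64/26 -> H2 at depth 26
  add 135.41.41.111/32 -> H0 at depth 32
  ? 135.41.41.111  path d0:H4→d1:-→d2:-→d3:-→d4:-→d5:-→d6:-→d7:-→d8:-→d9:-→d10:-→d11:-→d12:H2→d13:-→d14:-→d15:-→d16:-→d17:-→d18:-→d19:-→d20:-→d21:-→d22:-→d23:-→d24:H0→d25:-→d26:H2→d27:-→d28:-→d29:-→d30:H2→d31:-→d32:H0  best=H0
  del 135.32.0.0/12 (clear depth 12)
  add 135.41.41.96/27 -> H4 at depth 27
  add 137.32.0.0/12 -> H2 at depth 12
  del 0.0.0.0/0 (clear depth 0)
  add 135.41.41.0/24 -> H0 at depth 24
  add 137.0.0.0/8 -> H3 at depth 8
  ? 135.41.41.231  path d0:-→d1:-→d2:-→d3:-→d4:-→d5:-→d6:-→d7:-→d8:-→d9:-→d10:-→d11:-→d12:-→d13:-→d14:-→d15:-→d16:-→d17:-→d18:-→d19:-→d20:-→d21:-→d22:-→d23:-→d24:H0  best=H0
  add 137.32.0.0/12 -> H1 at depth 12

== LOOKUPS ==
["H4","H0","H4","H0","H0","H4","H0","H2","H0","H0","H0","H0"]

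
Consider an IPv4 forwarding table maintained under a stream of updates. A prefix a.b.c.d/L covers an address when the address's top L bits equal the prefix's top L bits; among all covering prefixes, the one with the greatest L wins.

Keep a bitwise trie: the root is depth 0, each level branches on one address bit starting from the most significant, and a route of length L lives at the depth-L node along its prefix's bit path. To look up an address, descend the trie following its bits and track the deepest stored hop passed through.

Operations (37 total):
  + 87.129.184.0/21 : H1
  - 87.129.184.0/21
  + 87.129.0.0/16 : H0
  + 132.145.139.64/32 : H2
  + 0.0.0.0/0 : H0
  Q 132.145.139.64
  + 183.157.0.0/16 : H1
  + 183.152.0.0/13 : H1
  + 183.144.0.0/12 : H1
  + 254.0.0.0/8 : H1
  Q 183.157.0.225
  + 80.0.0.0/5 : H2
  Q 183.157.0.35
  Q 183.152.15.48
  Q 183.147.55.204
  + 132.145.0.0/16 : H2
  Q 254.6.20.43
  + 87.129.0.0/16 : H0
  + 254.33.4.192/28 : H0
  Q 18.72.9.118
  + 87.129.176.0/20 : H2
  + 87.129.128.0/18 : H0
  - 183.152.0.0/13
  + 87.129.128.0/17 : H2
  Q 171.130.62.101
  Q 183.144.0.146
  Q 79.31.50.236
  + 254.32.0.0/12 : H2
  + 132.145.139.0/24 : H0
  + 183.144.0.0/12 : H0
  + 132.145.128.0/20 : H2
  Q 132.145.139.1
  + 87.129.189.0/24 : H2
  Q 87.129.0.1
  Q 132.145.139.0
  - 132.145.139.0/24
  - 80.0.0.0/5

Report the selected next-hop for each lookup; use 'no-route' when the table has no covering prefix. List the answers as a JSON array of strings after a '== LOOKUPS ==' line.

Apply in order:
  + 87.129.184.0/21 (H1) depth=21
  - 87.129.184.0/21 clear@21
  + 87.129.0.0/16 (H0) depth=16
  + 132.145.139.64/32 (H2) depth=32
  + 0.0.0.0/0 (H0) depth=0
  ? 132.145.139.64  path d0:H0→d1:-→d2:-→d3:-→d4:-→d5:-→d6:-→d7:-→d8:-→d9:-→d10:-→d11:-→d12:-→d13:-→d14:-→d15:-→d16:-→d17:-→d18:-→d19:-→d20:-→d21:-→d22:-→d23:-→d24:-→d25:-→d26:-→d27:-→d28:-→d29:-→d30:-→d31:-→d32:H2  best=H2
  + 183.157.0.0/16 (H1) depth=16
  + 183.152.0.0/13 (H1) depth=13
  + 183.144.0.0/12 (H1) depth=12
  + 254.0.0.0/8 (H1) depth=8
  ? 183.157.0.225  path d0:H0→d1:-→d2:-→d3:-→d4:-→d5:-→d6:-→d7:-→d8:-→d9:-→d10:-→d11:-→d12:H1→d13:H1→d14:-→d15:-→d16:H1  best=H1
  + 80.0.0.0/5 (H2) depth=5
  ? 183.157.0.35  path d0:H0→d1:-→d2:-→d3:-→d4:-→d5:-→d6:-→d7:-→d8:-→d9:-→d10:-→d11:-→d12:H1→d13:H1→d14:-→d15:-→d16:H1  best=H1
  ? 183.152.15.48  path d0:H0→d1:-→d2:-→d3:-→d4:-→d5:-→d6:-→d7:-→d8:-→d9:-→d10:-→d11:-→d12:H1→d13:H1  best=H1
  ? 183.147.55.204  path d0:H0→d1:-→d2:-→d3:-→d4:-→d5:-→d6:-→d7:-→d8:-→d9:-→d10:-→d11:-→d12:H1  best=H1
  + 132.145.0.0/16 (H2) depth=16
  ? 254.6.20.43  path d0:H0→d1:-→d2:-→d3:-→d4:-→d5:-→d6:-→d7:-→d8:H1  best=H1
  + 87.129.0.0/16 (H0) depth=16
  + 254.33.4.192/28 (H0) depth=28
  ? 18.72.9.118  path d0:H0→d1:-  best=H0
  + 87.129.176.0/20 (H2) depth=20
  + 87.129.128.0/18 (H0) depth=18
  - 183.152.0.0/13 clear@13
  + 87.129.128.0/17 (H2) depth=17
  ? 171.130.62.101  path d0:H0→d1:-→d2:-→d3:-  best=H0
  ? 183.144.0.146  path d0:H0→d1:-→d2:-→d3:-→d4:-→d5:-→d6:-→d7:-→d8:-→d9:-→d10:-→d11:-→d12:H1  best=H1
  ? 79.31.50.236  path d0:H0→d1:-→d2:-→d3:-  best=H0
  + 254.32.0.0/12 (H2) depth=12
  + 132.145.139.0/24 (H0) depth=24
  + 183.144.0.0/12 (H0) depth=12
  + 132.145.128.0/20 (H2) depth=20
  ? 132.145.139.1  path d0:H0→d1:-→d2:-→d3:-→d4:-→d5:-→d6:-→d7:-→d8:-→d9:-→d10:-→d11:-→d12:-→d13:-→d14:-→d15:-→d16:H2→d17:-→d18:-→d19:-→d20:H2→d21:-→d22:-→d23:-→d24:H0→d25:-  best=H0
  + 87.129.189.0/24 (H2) depth=24
  ? 87.129.0.1  path d0:H0→d1:-→d2:-→d3:-→d4:-→d5:H2→d6:-→d7:-→d8:-→d9:-→d10:-→d11:-→d12:-→d13:-→d14:-→d15:-→d16:H0  best=H0
  ? 132.145.139.0  path d0:H0→d1:-→d2:-→d3:-→d4:-→d5:-→d6:-→d7:-→d8:-→d9:-→d10:-→d11:-→d12:-→d13:-→d14:-→d15:-→d16:H2→d17:-→d18:-→d19:-→d20:H2→d21:-→d22:-→d23:-→d24:H0→d25:-  best=H0
  - 132.145.139.0/24 clear@24
  - 80.0.0.0/5 clear@5

== LOOKUPS ==
["H2","H1","H1","H1","H1","H1","H0","H0","H1","H0","H0","H0","H0"]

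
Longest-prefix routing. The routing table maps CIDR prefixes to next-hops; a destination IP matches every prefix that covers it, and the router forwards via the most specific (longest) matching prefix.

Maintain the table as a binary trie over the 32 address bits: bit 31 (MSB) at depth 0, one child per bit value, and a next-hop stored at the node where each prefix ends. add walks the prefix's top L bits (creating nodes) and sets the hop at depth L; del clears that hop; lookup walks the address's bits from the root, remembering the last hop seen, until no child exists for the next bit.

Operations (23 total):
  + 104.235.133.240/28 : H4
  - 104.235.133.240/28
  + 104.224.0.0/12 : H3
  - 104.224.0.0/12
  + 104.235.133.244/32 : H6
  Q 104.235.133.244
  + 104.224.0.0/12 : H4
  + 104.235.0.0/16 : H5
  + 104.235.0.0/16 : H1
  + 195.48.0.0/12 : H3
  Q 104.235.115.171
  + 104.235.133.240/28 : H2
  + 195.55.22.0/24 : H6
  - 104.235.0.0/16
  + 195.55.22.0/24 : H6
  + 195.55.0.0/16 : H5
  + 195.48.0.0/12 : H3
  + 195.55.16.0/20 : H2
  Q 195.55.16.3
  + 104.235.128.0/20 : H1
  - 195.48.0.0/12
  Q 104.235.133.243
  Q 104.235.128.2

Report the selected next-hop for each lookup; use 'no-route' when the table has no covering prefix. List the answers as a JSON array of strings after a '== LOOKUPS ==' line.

Process each operation:
  add 104.235.133.240/28 -> H4 at depth 28
  del 104.235.133.240/28 (clear depth 28)
  add 104.224.0.0/12 -> H3 at depth 12
  del 104.224.0.0/12 (clear depth 12)
  add 104.235.133.244/32 -> H6 at depth 32
  Q 104.235.133.244: descend 01101000111010111000010111110100 ; hops seen [H6] ; pick H6
  add 104.224.0.0/12 -> H4 at depth 12
  add 104.235.0.0/16 -> H5 at depth 16
  add 104.235.0.0/16 -> H1 at depth 16
  add 195.48.0.0/12 -> H3 at depth 12
  Q 104.235.115.171: descend 0110100011101011 ; hops seen [H4,H1] ; pick H1
  add 104.235.133.240/28 -> H2 at depth 28
  add 195.55.22.0/24 -> H6 at depth 24
  del 104.235.0.0/16 (clear depth 16)
  add 195.55.22.0/24 -> H6 at depth 24
  add 195.55.0.0/16 -> H5 at depth 16
  add 195.48.0.0/12 -> H3 at depth 12
  add 195.55.16.0/20 -> H2 at depth 20
  Q 195.55.16.3: descend 110000110011011100010 ; hops seen [H3,H5,H2] ; pick H2
  add 104.235.128.0/20 -> H1 at depth 20
  del 195.48.0.0/12 (clear depth 12)
  Q 104.235.133.243: descend 01101000111010111000010111110 ; hops seen [H4,H1,H2] ; pick H2
  Q 104.235.128.2: descend 011010001110101110000 ; hops seen [H4,H1] ; pick H1

== LOOKUPS ==
["H6","H1","H2","H2","H1"]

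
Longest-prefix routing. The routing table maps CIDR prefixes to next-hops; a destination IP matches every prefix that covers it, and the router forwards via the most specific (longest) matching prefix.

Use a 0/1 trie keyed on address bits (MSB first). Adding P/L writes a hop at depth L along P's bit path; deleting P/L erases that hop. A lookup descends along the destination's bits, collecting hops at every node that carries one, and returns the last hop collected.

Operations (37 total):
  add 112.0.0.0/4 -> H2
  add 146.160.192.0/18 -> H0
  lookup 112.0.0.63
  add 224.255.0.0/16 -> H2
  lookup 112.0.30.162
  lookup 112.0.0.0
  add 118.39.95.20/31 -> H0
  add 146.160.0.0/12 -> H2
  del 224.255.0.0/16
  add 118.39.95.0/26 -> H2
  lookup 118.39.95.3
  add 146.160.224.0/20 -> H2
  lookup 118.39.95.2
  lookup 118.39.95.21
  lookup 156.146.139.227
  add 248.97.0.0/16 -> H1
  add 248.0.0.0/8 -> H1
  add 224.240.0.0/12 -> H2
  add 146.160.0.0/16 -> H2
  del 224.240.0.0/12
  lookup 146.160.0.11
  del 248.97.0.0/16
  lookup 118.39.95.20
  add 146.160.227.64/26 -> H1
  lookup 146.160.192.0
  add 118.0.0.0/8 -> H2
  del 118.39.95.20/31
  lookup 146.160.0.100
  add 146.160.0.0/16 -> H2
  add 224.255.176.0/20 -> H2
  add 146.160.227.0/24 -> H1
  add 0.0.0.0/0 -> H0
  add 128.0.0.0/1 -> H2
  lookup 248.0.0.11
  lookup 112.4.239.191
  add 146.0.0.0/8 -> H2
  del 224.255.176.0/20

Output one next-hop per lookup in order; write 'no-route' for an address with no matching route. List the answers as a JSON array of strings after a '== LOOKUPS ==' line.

Apply in order:
  add 112.0.0.0/4 -> H2 at depth 4
  add 146.160.192.0/18 -> H0 at depth 18
  lookup 112.0.0.63: bits 0111 walk d0:-→d1:-→d2:-→d3:-→d4:H2 -> H2
  add 224.255.0.0/16 -> H2 at depth 16
  lookup 112.0.30.162: bits 0111 walk d0:-→d1:-→d2:-→d3:-→d4:H2 -> H2
  lookup 112.0.0.0: bits 0111 walk d0:-→d1:-→d2:-→d3:-→d4:H2 -> H2
  add 118.39.95.20/31 -> H0 at depth 31
  add 146.160.0.0/12 -> H2 at depth 12
  del 224.255.0.0/16 (clear depth 16)
  add 118.39.95.0/26 -> H2 at depth 26
  lookup 118.39.95.3: bits 011101100010011101011111000 walk d0:-→d1:-→d2:-→d3:-→d4:H2→d5:-→d6:-→d7:-→d8:-→d9:-→d10:-→d11:-→d12:-→d13:-→d14:-→d15:-→d16:-→d17:-→d18:-→d19:-→d20:-→d21:-→d22:-→d23:-→d24:-→d25:-→d26:H2→d27:- -> H2
  add 146.160.224.0/20 -> H2 at depth 20
  lookup 118.39.95.2: bits 011101100010011101011111000 walk d0:-→d1:-→d2:-→d3:-→d4:H2→d5:-→d6:-→d7:-→d8:-→d9:-→d10:-→d11:-→d12:-→d13:-→d14:-→d15:-→d16:-→d17:-→d18:-→d19:-→d20:-→d21:-→d22:-→d23:-→d24:-→d25:-→d26:H2→d27:- -> H2
  lookup 118.39.95.21: bits 0111011000100111010111110001010 walk d0:-→d1:-→d2:-→d3:-→d4:H2→d5:-→d6:-→d7:-→d8:-→d9:-→d10:-→d11:-→d12:-→d13:-→d14:-→d15:-→d16:-→d17:-→d18:-→d19:-→d20:-→d21:-→d22:-→d23:-→d24:-→d25:-→d26:H2→d27:-→d28:-→d29:-→d30:-→d31:H0 -> H0
  lookup 156.146.139.227: bits 1001 walk d0:-→d1:-→d2:-→d3:-→d4:- -> no-route
  add 248.97.0.0/16 -> H1 at depth 16
  add 248.0.0.0/8 -> H1 at depth 8
  add 224.240.0.0/12 -> H2 at depth 12
  add 146.160.0.0/16 -> H2 at depth 16
  del 224.240.0.0/12 (clear depth 12)
  lookup 146.160.0.11: bits 1001001010100000 walk d0:-→d1:-→d2:-→d3:-→d4:-→d5:-→d6:-→d7:-→d8:-→d9:-→d10:-→d11:-→d12:H2→d13:-→d14:-→d15:-→d16:H2 -> H2
  del 248.97.0.0/16 (clear depth 16)
  lookup 118.39.95.20: bits 0111011000100111010111110001010 walk d0:-→d1:-→d2:-→d3:-→d4:H2→d5:-→d6:-→d7:-→d8:-→d9:-→d10:-→d11:-→d12:-→d13:-→d14:-→d15:-→d16:-→d17:-→d18:-→d19:-→d20:-→d21:-→d22:-→d23:-→d24:-→d25:-→d26:H2→d27:-→d28:-→d29:-→d30:-→d31:H0 -> H0
  add 146.160.227.64/26 -> H1 at depth 26
  lookup 146.160.192.0: bits 100100101010000011 walk d0:-→d1:-→d2:-→d3:-→d4:-→d5:-→d6:-→d7:-→d8:-→d9:-→d10:-→d11:-→d12:H2→d13:-→d14:-→d15:-→d16:H2→d17:-→d18:H0 -> H0
  add 118.0.0.0/8 -> H2 at depth 8
  del 118.39.95.20/31 (clear depth 31)
  lookup 146.160.0.100: bits 1001001010100000 walk d0:-→d1:-→d2:-→d3:-→d4:-→d5:-→d6:-→d7:-→d8:-→d9:-→d10:-→d11:-→d12:H2→d13:-→d14:-→d15:-→d16:H2 -> H2
  add 146.160.0.0/16 -> H2 at depth 16
  add 224.255.176.0/20 -> H2 at depth 20
  add 146.160.227.0/24 -> H1 at depth 24
  add 0.0.0.0/0 -> H0 at depth 0
  add 128.0.0.0/1 -> H2 at depth 1
  lookup 248.0.0.11: bits 111110000 walk d0:H0→d1:H2→d2:-→d3:-→d4:-→d5:-→d6:-→d7:-→d8:H1→d9:- -> H1
  lookup 112.4.239.191: bits 01110 walk d0:H0→d1:-→d2:-→d3:-→d4:H2→d5:- -> H2
  add 146.0.0.0/8 -> H2 at depth 8
  del 224.255.176.0/20 (clear depth 20)

== LOOKUPS ==
["H2","H2","H2","H2","H2","H0","no-route","H2","H0","H0","H2","H1","H2"]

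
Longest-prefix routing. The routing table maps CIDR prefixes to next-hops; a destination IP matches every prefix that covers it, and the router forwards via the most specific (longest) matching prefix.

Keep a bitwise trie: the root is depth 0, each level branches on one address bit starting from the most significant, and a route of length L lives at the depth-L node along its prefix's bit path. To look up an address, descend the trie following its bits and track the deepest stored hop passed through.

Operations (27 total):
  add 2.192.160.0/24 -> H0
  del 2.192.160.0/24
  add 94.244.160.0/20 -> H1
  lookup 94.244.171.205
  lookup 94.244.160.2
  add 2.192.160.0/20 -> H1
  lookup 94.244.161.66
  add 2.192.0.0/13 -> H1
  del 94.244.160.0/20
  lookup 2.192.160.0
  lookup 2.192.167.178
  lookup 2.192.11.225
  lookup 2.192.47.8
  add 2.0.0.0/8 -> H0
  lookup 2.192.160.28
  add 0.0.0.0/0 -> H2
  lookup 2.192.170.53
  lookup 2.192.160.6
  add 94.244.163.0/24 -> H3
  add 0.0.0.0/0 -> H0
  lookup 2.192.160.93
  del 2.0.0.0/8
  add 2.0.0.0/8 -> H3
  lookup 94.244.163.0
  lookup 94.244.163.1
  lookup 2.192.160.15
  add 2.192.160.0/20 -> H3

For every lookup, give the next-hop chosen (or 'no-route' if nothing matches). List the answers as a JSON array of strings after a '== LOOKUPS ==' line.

Apply in order:
  add 2.192.160.0/24 -> H0 at depth 24
  del 2.192.160.0/24 (clear depth 24)
  add 94.244.160.0/20 -> H1 at depth 20
  lookup 94.244.171.205: bits 01011110111101001010 walk d0:-→d1:-→d2:-→d3:-→d4:-→d5:-→d6:-→d7:-→d8:-→d9:-→d10:-→d11:-→d12:-→d13:-→d14:-→d15:-→d16:-→d17:-→d18:-→d19:-→d20:H1 -> H1
  lookup 94.244.160.2: bits 01011110111101001010 walk d0:-→d1:-→d2:-→d3:-→d4:-→d5:-→d6:-→d7:-→d8:-→d9:-→d10:-→d11:-→d12:-→d13:-→d14:-→d15:-→d16:-→d17:-→d18:-→d19:-→d20:H1 -> H1
  add 2.192.160.0/20 -> H1 at depth 20
  lookup 94.244.161.66: bits 01011110111101001010 walk d0:-→d1:-→d2:-→d3:-→d4:-→d5:-→d6:-→d7:-→d8:-→d9:-→d10:-→d11:-→d12:-→d13:-→d14:-→d15:-→d16:-→d17:-→d18:-→d19:-→d20:H1 -> H1
  add 2.192.0.0/13 -> H1 at depth 13
  del 94.244.160.0/20 (clear depth 20)
  lookup 2.192.160.0: bits 000000101100000010100000 walk d0:-→d1:-→d2:-→d3:-→d4:-→d5:-→d6:-→d7:-→d8:-→d9:-→d10:-→d11:-→d12:-→d13:H1→d14:-→d15:-→d16:-→d17:-→d18:-→d19:-→d20:H1→d21:-→d22:-→d23:-→d24:- -> H1
  lookup 2.192.167.178: bits 000000101100000010100 walk d0:-→d1:-→d2:-→d3:-→d4:-→d5:-→d6:-→d7:-→d8:-→d9:-→d10:-→d11:-→d12:-→d13:H1→d14:-→d15:-→d16:-→d17:-→d18:-→d19:-→d20:H1→d21:- -> H1
  lookup 2.192.11.225: bits 0000001011000000 walk d0:-→d1:-→d2:-→d3:-→d4:-→d5:-→d6:-→d7:-→d8:-→d9:-→d10:-→d11:-→d12:-→d13:H1→d14:-→d15:-→d16:- -> H1
  lookup 2.192.47.8: bits 0000001011000000 walk d0:-→d1:-→d2:-→d3:-→d4:-→d5:-→d6:-→d7:-→d8:-→d9:-→d10:-→d11:-→d12:-→d13:H1→d14:-→d15:-→d16:- -> H1
  add 2.0.0.0/8 -> H0 at depth 8
  lookup 2.192.160.28: bits 000000101100000010100000 walk d0:-→d1:-→d2:-→d3:-→d4:-→d5:-→d6:-→d7:-→d8:H0→d9:-→d10:-→d11:-→d12:-→d13:H1→d14:-→d15:-→d16:-→d17:-→d18:-→d19:-→d20:H1→d21:-→d22:-→d23:-→d24:- -> H1
  add 0.0.0.0/0 -> H2 at depth 0
  lookup 2.192.170.53: bits 00000010110000001010 walk d0:H2→d1:-→d2:-→d3:-→d4:-→d5:-→d6:-→d7:-→d8:H0→d9:-→d10:-→d11:-→d12:-→d13:H1→d14:-→d15:-→d16:-→d17:-→d18:-→d19:-→d20:H1 -> H1
  lookup 2.192.160.6: bits 000000101100000010100000 walk d0:H2→d1:-→d2:-→d3:-→d4:-→d5:-→d6:-→d7:-→d8:H0→d9:-→d10:-→d11:-→d12:-→d13:H1→d14:-→d15:-→d16:-→d17:-→d18:-→d19:-→d20:H1→d21:-→d22:-→d23:-→d24:- -> H1
  add 94.244.163.0/24 -> H3 at depth 24
  add 0.0.0.0/0 -> H0 at depth 0
  lookup 2.192.160.93: bits 000000101100000010100000 walk d0:H0→d1:-→d2:-→d3:-→d4:-→d5:-→d6:-→d7:-→d8:H0→d9:-→d10:-→d11:-→d12:-→d13:H1→d14:-→d15:-→d16:-→d17:-→d18:-→d19:-→d20:H1→d21:-→d22:-→d23:-→d24:- -> H1
  del 2.0.0.0/8 (clear depth 8)
  add 2.0.0.0/8 -> H3 at depth 8
  lookup 94.244.163.0: bits 010111101111010010100011 walk d0:H0→d1:-→d2:-→d3:-→d4:-→d5:-→d6:-→d7:-→d8:-→d9:-→d10:-→d11:-→d12:-→d13:-→d14:-→d15:-→d16:-→d17:-→d18:-→d19:-→d20:-→d21:-→d22:-→d23:-→d24:H3 -> H3
  lookup 94.244.163.1: bits 010111101111010010100011 walk d0:H0→d1:-→d2:-→d3:-→d4:-→d5:-→d6:-→d7:-→d8:-→d9:-→d10:-→d11:-→d12:-→d13:-→d14:-→d15:-→d16:-→d17:-→d18:-→d19:-→d20:-→d21:-→d22:-→d23:-→d24:H3 -> H3
  lookup 2.192.160.15: bits 000000101100000010100000 walk d0:H0→d1:-→d2:-→d3:-→d4:-→d5:-→d6:-→d7:-→d8:H3→d9:-→d10:-→d11:-→d12:-→d13:H1→d14:-→d15:-→d16:-→d17:-→d18:-→d19:-→d20:H1→d21:-→d22:-→d23:-→d24:- -> H1
  add 2.192.160.0/20 -> H3 at depth 20

== LOOKUPS ==
["H1","H1","H1","H1","H1","H1","H1","H1","H1","H1","H1","H3","H3","H1"]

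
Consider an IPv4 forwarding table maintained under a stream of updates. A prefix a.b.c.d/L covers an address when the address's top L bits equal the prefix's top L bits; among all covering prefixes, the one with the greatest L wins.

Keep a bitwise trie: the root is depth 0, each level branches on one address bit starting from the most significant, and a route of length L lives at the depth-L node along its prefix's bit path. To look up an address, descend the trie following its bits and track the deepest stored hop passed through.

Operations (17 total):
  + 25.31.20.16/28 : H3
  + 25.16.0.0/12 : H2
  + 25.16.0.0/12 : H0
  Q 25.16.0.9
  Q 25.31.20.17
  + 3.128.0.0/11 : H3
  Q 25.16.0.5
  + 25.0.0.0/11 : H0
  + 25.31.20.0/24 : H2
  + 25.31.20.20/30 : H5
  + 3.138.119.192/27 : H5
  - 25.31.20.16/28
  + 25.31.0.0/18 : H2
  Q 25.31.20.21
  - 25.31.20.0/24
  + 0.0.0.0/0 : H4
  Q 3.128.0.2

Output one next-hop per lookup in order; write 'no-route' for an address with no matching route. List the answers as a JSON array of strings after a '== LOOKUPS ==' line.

Apply in order:
  + 25.31.20.16/28 (H3) depth=28
  + 25.16.0.0/12 (H2) depth=12
  + 25.16.0.0/12 (H0) depth=12
  lookup 25.16.0.9: bits 000110010001 walk d0:-→d1:-→d2:-→d3:-→d4:-→d5:-→d6:-→d7:-→d8:-→d9:-→d10:-→d11:-→d12:H0 -> H0
  lookup 25.31.20.17: bits 0001100100011111000101000001 walk d0:-→d1:-→d2:-→d3:-→d4:-→d5:-→d6:-→d7:-→d8:-→d9:-→d10:-→d11:-→d12:H0→d13:-→d14:-→d15:-→d16:-→d17:-→d18:-→d19:-→d20:-→d21:-→d22:-→d23:-→d24:-→d25:-→d26:-→d27:-→d28:H3 -> H3
  + 3.128.0.0/11 (H3) depth=11
  lookup 25.16.0.5: bits 000110010001 walk d0:-→d1:-→d2:-→d3:-→d4:-→d5:-→d6:-→d7:-→d8:-→d9:-→d10:-→d11:-→d12:H0 -> H0
  + 25.0.0.0/11 (H0) depth=11
  + 25.31.20.0/24 (H2) depth=24
  + 25.31.20.20/30 (H5) depth=30
  + 3.138.119.192/27 (H5) depth=27
  del 25.31.20.16/28 (clear depth 28)
  + 25.31.0.0/18 (H2) depth=18
  lookup 25.31.20.21: bits 000110010001111100010100000101 walk d0:-→d1:-→d2:-→d3:-→d4:-→d5:-→d6:-→d7:-→d8:-→d9:-→d10:-→d11:H0→d12:H0→d13:-→d14:-→d15:-→d16:-→d17:-→d18:H2→d19:-→d20:-→d21:-→d22:-→d23:-→d24:H2→d25:-→d26:-→d27:-→d28:-→d29:-→d30:H5 -> H5
  del 25.31.20.0/24 (clear depth 24)
  + 0.0.0.0/0 (H4) depth=0
  lookup 3.128.0.2: bits 000000111000 walk d0:H4→d1:-→d2:-→d3:-→d4:-→d5:-→d6:-→d7:-→d8:-→d9:-→d10:-→d11:H3→d12:- -> H3

== LOOKUPS ==
["H0","H3","H0","H5","H3"]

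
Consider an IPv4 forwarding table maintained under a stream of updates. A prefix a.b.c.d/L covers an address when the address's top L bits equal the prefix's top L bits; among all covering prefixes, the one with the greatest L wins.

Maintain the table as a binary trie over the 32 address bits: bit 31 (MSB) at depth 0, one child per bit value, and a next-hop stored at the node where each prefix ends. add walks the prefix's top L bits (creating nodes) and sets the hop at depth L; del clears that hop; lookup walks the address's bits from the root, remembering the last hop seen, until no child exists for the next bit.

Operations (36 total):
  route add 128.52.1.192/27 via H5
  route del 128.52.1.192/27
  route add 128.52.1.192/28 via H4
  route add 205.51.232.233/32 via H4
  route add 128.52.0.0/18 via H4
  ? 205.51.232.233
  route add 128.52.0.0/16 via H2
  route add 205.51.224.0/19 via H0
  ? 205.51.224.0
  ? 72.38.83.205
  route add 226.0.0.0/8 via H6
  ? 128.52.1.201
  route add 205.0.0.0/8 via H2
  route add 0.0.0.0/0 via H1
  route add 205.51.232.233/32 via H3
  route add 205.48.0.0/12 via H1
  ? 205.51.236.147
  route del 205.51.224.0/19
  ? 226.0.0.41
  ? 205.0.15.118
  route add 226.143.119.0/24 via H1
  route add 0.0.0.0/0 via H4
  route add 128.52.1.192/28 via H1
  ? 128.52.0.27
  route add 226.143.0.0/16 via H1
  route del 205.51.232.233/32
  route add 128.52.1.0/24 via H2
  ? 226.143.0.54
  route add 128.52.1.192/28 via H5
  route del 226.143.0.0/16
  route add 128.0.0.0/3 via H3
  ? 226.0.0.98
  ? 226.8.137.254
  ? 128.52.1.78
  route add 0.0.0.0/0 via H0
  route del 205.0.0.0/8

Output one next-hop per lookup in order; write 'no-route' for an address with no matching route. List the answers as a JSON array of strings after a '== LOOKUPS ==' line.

Trace:
  + 128.52.1.192/27 (H5) depth=27
  - 128.52.1.192/27 clear@27
  + 128.52.1.192/28 (H4) depth=28
  + 205.51.232.233/32 (H4) depth=32
  + 128.52.0.0/18 (H4) depth=18
  lookup 205.51.232.233: bits 11001101001100111110100011101001 walk d0:-→d1:-→d2:-→d3:-→d4:-→d5:-→d6:-→d7:-→d8:-→d9:-→d10:-→d11:-→d12:-→d13:-→d14:-→d15:-→d16:-→d17:-→d18:-→d19:-→d20:-→d21:-→d22:-→d23:-→d24:-→d25:-→d26:-→d27:-→d28:-→d29:-→d30:-→d31:-→d32:H4 -> H4
  + 128.52.0.0/16 (H2) depth=16
  + 205.51.224.0/19 (H0) depth=19
  lookup 205.51.224.0: bits 11001101001100111110 walk d0:-→d1:-→d2:-→d3:-→d4:-→d5:-→d6:-→d7:-→d8:-→d9:-→d10:-→d11:-→d12:-→d13:-→d14:-→d15:-→d16:-→d17:-→d18:-→d19:H0→d20:- -> H0
  lookup 72.38.83.205: bits ε walk d0:- -> no-route
  + 226.0.0.0/8 (H6) depth=8
  lookup 128.52.1.201: bits 1000000000110100000000011100 walk d0:-→d1:-→d2:-→d3:-→d4:-→d5:-→d6:-→d7:-→d8:-→d9:-→d10:-→d11:-→d12:-→d13:-→d14:-→d15:-→d16:H2→d17:-→d18:H4→d19:-→d20:-→d21:-→d22:-→d23:-→d24:-→d25:-→d26:-→d27:-→d28:H4 -> H4
  + 205.0.0.0/8 (H2) depth=8
  + 0.0.0.0/0 (H1) depth=0
  + 205.51.232.233/32 (H3) depth=32
  + 205.48.0.0/12 (H1) depth=12
  lookup 205.51.236.147: bits 110011010011001111101 walk d0:H1→d1:-→d2:-→d3:-→d4:-→d5:-→d6:-→d7:-→d8:H2→d9:-→d10:-→d11:-→d12:H1→d13:-→d14:-→d15:-→d16:-→d17:-→d18:-→d19:H0→d20:-→d21:- -> H0
  - 205.51.224.0/19 clear@19
  lookup 226.0.0.41: bits 11100010 walk d0:H1→d1:-→d2:-→d3:-→d4:-→d5:-→d6:-→d7:-→d8:H6 -> H6
  lookup 205.0.15.118: bits 1100110100 walk d0:H1→d1:-→d2:-→d3:-→d4:-→d5:-→d6:-→d7:-→d8:H2→d9:-→d10:- -> H2
  + 226.143.119.0/24 (H1) depth=24
  + 0.0.0.0/0 (H4) depth=0
  + 128.52.1.192/28 (H1) depth=28
  lookup 128.52.0.27: bits 10000000001101000000000 walk d0:H4→d1:-→d2:-→d3:-→d4:-→d5:-→d6:-→d7:-→d8:-→d9:-→d10:-→d11:-→d12:-→d13:-→d14:-→d15:-→d16:H2→d17:-→d18:H4→d19:-→d20:-→d21:-→d22:-→d23:- -> H4
  + 226.143.0.0/16 (H1) depth=16
  - 205.51.232.233/32 clear@32
  + 128.52.1.0/24 (H2) depth=24
  lookup 226.143.0.54: bits 11100010100011110 walk d0:H4→d1:-→d2:-→d3:-→d4:-→d5:-→d6:-→d7:-→d8:H6→d9:-→d10:-→d11:-→d12:-→d13:-→d14:-→d15:-→d16:H1→d17:- -> H1
  + 128.52.1.192/28 (H5) depth=28
  - 226.143.0.0/16 clear@16
  + 128.0.0.0/3 (H3) depth=3
  lookup 226.0.0.98: bits 11100010 walk d0:H4→d1:-→d2:-→d3:-→d4:-→d5:-→d6:-→d7:-→d8:H6 -> H6
  lookup 226.8.137.254: bits 11100010 walk d0:H4→d1:-→d2:-→d3:-→d4:-→d5:-→d6:-→d7:-→d8:H6 -> H6
  lookup 128.52.1.78: bits 100000000011010000000001 walk d0:H4→d1:-→d2:-→d3:H3→d4:-→d5:-→d6:-→d7:-→d8:-→d9:-→d10:-→d11:-→d12:-→d13:-→d14:-→d15:-→d16:H2→d17:-→d18:H4→d19:-→d20:-→d21:-→d22:-→d23:-→d24:H2 -> H2
  + 0.0.0.0/0 (H0) depth=0
  - 205.0.0.0/8 clear@8

== LOOKUPS ==
["H4","H0","no-route","H4","H0","H6","H2","H4","H1","H6","H6","H2"]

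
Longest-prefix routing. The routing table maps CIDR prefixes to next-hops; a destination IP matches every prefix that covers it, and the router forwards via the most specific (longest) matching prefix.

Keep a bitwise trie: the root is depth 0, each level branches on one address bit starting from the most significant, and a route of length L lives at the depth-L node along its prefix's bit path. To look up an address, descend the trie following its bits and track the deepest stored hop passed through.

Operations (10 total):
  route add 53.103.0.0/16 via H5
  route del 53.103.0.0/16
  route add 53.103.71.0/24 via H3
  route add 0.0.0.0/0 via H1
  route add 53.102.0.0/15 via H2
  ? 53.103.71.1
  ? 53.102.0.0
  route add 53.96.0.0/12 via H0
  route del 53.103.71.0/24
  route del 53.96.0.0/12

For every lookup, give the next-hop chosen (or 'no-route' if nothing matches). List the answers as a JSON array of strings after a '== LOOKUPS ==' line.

Trace:
  + 53.103.0.0/16 (H5) depth=16
  del 53.103.0.0/16 (clear depth 16)
  + 53.103.71.0/24 (H3) depth=24
  + 0.0.0.0/0 (H1) depth=0
  + 53.102.0.0/15 (H2) depth=15
  ? 53.103.71.1  path d0:H1→d1:-→d2:-→d3:-→d4:-→d5:-→d6:-→d7:-→d8:-→d9:-→d10:-→d11:-→d12:-→d13:-→d14:-→d15:H2→d16:-→d17:-→d18:-→d19:-→d20:-→d21:-→d22:-→d23:-→d24:H3  best=H3
  ? 53.102.0.0  path d0:H1→d1:-→d2:-→d3:-→d4:-→d5:-→d6:-→d7:-→d8:-→d9:-→d10:-→d11:-→d12:-→d13:-→d14:-→d15:H2  best=H2
  + 53.96.0.0/12 (H0) depth=12
  del 53.103.71.0/24 (clear depth 24)
  del 53.96.0.0/12 (clear depth 12)

== LOOKUPS ==
["H3","H2"]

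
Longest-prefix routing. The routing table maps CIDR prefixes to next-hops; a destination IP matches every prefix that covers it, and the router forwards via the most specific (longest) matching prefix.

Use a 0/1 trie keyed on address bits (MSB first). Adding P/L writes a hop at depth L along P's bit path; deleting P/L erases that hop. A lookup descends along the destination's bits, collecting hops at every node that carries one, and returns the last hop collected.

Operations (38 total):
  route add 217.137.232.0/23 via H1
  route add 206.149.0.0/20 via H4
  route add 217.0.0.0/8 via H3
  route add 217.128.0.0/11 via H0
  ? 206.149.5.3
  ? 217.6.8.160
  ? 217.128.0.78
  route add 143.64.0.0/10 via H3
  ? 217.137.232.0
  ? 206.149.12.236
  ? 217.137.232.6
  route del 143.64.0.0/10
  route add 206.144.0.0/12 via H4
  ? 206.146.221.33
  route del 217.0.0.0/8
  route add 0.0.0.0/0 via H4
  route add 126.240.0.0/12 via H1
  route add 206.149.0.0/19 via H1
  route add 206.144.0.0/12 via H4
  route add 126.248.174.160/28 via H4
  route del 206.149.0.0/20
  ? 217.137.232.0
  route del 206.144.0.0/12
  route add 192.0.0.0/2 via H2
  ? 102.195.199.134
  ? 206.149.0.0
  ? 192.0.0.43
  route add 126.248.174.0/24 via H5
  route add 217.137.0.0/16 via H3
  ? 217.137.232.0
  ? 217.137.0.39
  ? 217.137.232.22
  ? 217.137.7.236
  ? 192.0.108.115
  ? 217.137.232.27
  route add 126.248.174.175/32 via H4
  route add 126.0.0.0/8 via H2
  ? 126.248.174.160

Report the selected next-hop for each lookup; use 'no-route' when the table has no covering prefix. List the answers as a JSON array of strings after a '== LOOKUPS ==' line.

Trace:
  add 217.137.232.0/23 -> H1 at depth 23
  add 206.149.0.0/20 -> H4 at depth 20
  add 217.0.0.0/8 -> H3 at depth 8
  add 217.128.0.0/11 -> H0 at depth 11
  ? 206.149.5.3  path d0:-→d1:-→d2:-→d3:-→d4:-→d5:-→d6:-→d7:-→d8:-→d9:-→d10:-→d11:-→d12:-→d13:-→d14:-→d15:-→d16:-→d17:-→d18:-→d19:-→d20:H4  best=H4
  ? 217.6.8.160  path d0:-→d1:-→d2:-→d3:-→d4:-→d5:-→d6:-→d7:-→d8:H3  best=H3
  ? 217.128.0.78  path d0:-→d1:-→d2:-→d3:-→d4:-→d5:-→d6:-→d7:-→d8:H3→d9:-→d10:-→d11:H0→d12:-  best=H0
  add 143.64.0.0/10 -> H3 at depth 10
  ? 217.137.232.0  path d0:-→d1:-→d2:-→d3:-→d4:-→d5:-→d6:-→d7:-→d8:H3→d9:-→d10:-→d11:H0→d12:-→d13:-→d14:-→d15:-→d16:-→d17:-→d18:-→d19:-→d20:-→d21:-→d22:-→d23:H1  best=H1
  ? 206.149.12.236  path d0:-→d1:-→d2:-→d3:-→d4:-→d5:-→d6:-→d7:-→d8:-→d9:-→d10:-→d11:-→d12:-→d13:-→d14:-→d15:-→d16:-→d17:-→d18:-→d19:-→d20:H4  best=H4
  ? 217.137.232.6  path d0:-→d1:-→d2:-→d3:-→d4:-→d5:-→d6:-→d7:-→d8:H3→d9:-→d10:-→d11:H0→d12:-→d13:-→d14:-→d15:-→d16:-→d17:-→d18:-→d19:-→d20:-→d21:-→d22:-→d23:H1  best=H1
  - 143.64.0.0/10 clear@10
  add 206.144.0.0/12 -> H4 at depth 12
  ? 206.146.221.33  path d0:-→d1:-→d2:-→d3:-→d4:-→d5:-→d6:-→d7:-→d8:-→d9:-→d10:-→d11:-→d12:H4→d13:-  best=H4
  - 217.0.0.0/8 clear@8
  add 0.0.0.0/0 -> H4 at depth 0
  add 126.240.0.0/12 -> H1 at depth 12
  add 206.149.0.0/19 -> H1 at depth 19
  add 206.144.0.0/12 -> H4 at depth 12
  add 126.248.174.160/28 -> H4 at depth 28
  - 206.149.0.0/20 clear@20
  ? 217.137.232.0  path d0:H4→d1:-→d2:-→d3:-→d4:-→d5:-→d6:-→d7:-→d8:-→d9:-→d10:-→d11:H0→d12:-→d13:-→d14:-→d15:-→d16:-→d17:-→d18:-→d19:-→d20:-→d21:-→d22:-→d23:H1  best=H1
  - 206.144.0.0/12 clear@12
  add 192.0.0.0/2 -> H2 at depth 2
  ? 102.195.199.134  path d0:H4→d1:-→d2:-→d3:-  best=H4
  ? 206.149.0.0  path d0:H4→d1:-→d2:H2→d3:-→d4:-→d5:-→d6:-→d7:-→d8:-→d9:-→d10:-→d11:-→d12:-→d13:-→d14:-→d15:-→d16:-→d17:-→d18:-→d19:H1→d20:-  best=H1
  ? 192.0.0.43  path d0:H4→d1:-→d2:H2→d3:-→d4:-  best=H2
  add 126.248.174.0/24 -> H5 at depth 24
  add 217.137.0.0/16 -> H3 at depth 16
  ? 217.137.232.0  path d0:H4→d1:-→d2:H2→d3:-→d4:-→d5:-→d6:-→d7:-→d8:-→d9:-→d10:-→d11:H0→d12:-→d13:-→d14:-→d15:-→d16:H3→d17:-→d18:-→d19:-→d20:-→d21:-→d22:-→d23:H1  best=H1
  ? 217.137.0.39  path d0:H4→d1:-→d2:H2→d3:-→d4:-→d5:-→d6:-→d7:-→d8:-→d9:-→d10:-→d11:H0→d12:-→d13:-→d14:-→d15:-→d16:H3  best=H3
  ? 217.137.232.22  path d0:H4→d1:-→d2:H2→d3:-→d4:-→d5:-→d6:-→d7:-→d8:-→d9:-→d10:-→d11:H0→d12:-→d13:-→d14:-→d15:-→d16:H3→d17:-→d18:-→d19:-→d20:-→d21:-→d22:-→d23:H1  best=H1
  ? 217.137.7.236  path d0:H4→d1:-→d2:H2→d3:-→d4:-→d5:-→d6:-→d7:-→d8:-→d9:-→d10:-→d11:H0→d12:-→d13:-→d14:-→d15:-→d16:H3  best=H3
  ? 192.0.108.115  path d0:H4→d1:-→d2:H2→d3:-→d4:-  best=H2
  ? 217.137.232.27  path d0:H4→d1:-→d2:H2→d3:-→d4:-→d5:-→d6:-→d7:-→d8:-→d9:-→d10:-→d11:H0→d12:-→d13:-→d14:-→d15:-→d16:H3→d17:-→d18:-→d19:-→d20:-→d21:-→d22:-→d23:H1  best=H1
  add 126.248.174.175/32 -> H4 at depth 32
  add 126.0.0.0/8 -> H2 at depth 8
  ? 126.248.174.160  path d0:H4→d1:-→d2:-→d3:-→d4:-→d5:-→d6:-→d7:-→d8:H2→d9:-→d10:-→d11:-→d12:H1→d13:-→d14:-→d15:-→d16:-→d17:-→d18:-→d19:-→d20:-→d21:-→d22:-→d23:-→d24:H5→d25:-→d26:-→d27:-→d28:H4  best=H4

== LOOKUPS ==
["H4","H3","H0","H1","H4","H1","H4","H1","H4","H1","H2","H1","H3","H1","H3","H2","H1","H4"]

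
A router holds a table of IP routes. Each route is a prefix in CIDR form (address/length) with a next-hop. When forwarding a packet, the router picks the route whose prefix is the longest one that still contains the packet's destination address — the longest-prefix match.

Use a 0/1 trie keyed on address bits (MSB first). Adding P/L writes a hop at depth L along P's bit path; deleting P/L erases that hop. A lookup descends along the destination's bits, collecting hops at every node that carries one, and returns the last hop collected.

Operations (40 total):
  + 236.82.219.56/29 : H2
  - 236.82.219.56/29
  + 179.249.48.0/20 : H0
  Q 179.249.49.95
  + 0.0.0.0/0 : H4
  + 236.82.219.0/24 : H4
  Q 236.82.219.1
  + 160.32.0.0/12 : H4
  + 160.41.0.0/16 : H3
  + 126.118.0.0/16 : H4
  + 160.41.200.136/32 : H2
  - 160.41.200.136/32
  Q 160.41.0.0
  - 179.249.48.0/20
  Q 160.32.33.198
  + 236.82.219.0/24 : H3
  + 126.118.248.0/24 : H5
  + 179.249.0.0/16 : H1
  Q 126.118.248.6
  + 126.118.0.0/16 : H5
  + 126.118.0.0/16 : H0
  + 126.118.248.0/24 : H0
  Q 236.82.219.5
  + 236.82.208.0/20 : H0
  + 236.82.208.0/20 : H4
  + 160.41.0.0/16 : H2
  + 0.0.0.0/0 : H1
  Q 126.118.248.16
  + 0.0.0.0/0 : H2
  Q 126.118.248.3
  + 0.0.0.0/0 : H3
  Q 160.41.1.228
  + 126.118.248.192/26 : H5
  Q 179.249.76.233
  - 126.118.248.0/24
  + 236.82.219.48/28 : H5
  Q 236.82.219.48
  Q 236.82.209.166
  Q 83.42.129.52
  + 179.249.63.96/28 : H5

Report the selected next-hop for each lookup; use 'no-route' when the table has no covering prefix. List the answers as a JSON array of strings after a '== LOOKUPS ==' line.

Process each operation:
  add 236.82.219.56/29 -> H2 at depth 29
  del 236.82.219.56/29 (clear depth 29)
  add 179.249.48.0/20 -> H0 at depth 20
  lookup 179.249.49.95: bits 10110011111110010011 walk d0:-→d1:-→d2:-→d3:-→d4:-→d5:-→d6:-→d7:-→d8:-→d9:-→d10:-→d11:-→d12:-→d13:-→d14:-→d15:-→d16:-→d17:-→d18:-→d19:-→d20:H0 -> H0
  add 0.0.0.0/0 -> H4 at depth 0
  add 236.82.219.0/24 -> H4 at depth 24
  lookup 236.82.219.1: bits 11101100010100101101101100 walk d0:H4→d1:-→d2:-→d3:-→d4:-→d5:-→d6:-→d7:-→d8:-→d9:-→d10:-→d11:-→d12:-→d13:-→d14:-→d15:-→d16:-→d17:-→d18:-→d19:-→d20:-→d21:-→d22:-→d23:-→d24:H4→d25:-→d26:- -> H4
  add 160.32.0.0/12 -> H4 at depth 12
  add 160.41.0.0/16 -> H3 at depth 16
  add 126.118.0.0/16 -> H4 at depth 16
  add 160.41.200.136/32 -> H2 at depth 32
  del 160.41.200.136/32 (clear depth 32)
  lookup 160.41.0.0: bits 1010000000101001 walk d0:H4→d1:-→d2:-→d3:-→d4:-→d5:-→d6:-→d7:-→d8:-→d9:-→d10:-→d11:-→d12:H4→d13:-→d14:-→d15:-→d16:H3 -> H3
  del 179.249.48.0/20 (clear depth 20)
  lookup 160.32.33.198: bits 101000000010 walk d0:H4→d1:-→d2:-→d3:-→d4:-→d5:-→d6:-→d7:-→d8:-→d9:-→d10:-→d11:-→d12:H4 -> H4
  add 236.82.219.0/24 -> H3 at depth 24
  add 126.118.248.0/24 -> H5 at depth 24
  add 179.249.0.0/16 -> H1 at depth 16
  lookup 126.118.248.6: bits 011111100111011011111000 walk d0:H4→d1:-→d2:-→d3:-→d4:-→d5:-→d6:-→d7:-→d8:-→d9:-→d10:-→d11:-→d12:-→d13:-→d14:-→d15:-→d16:H4→d17:-→d18:-→d19:-→d20:-→d21:-→d22:-→d23:-→d24:H5 -> H5
  add 126.118.0.0/16 -> H5 at depth 16
  add 126.118.0.0/16 -> H0 at depth 16
  add 126.118.248.0/24 -> H0 at depth 24
  lookup 236.82.219.5: bits 11101100010100101101101100 walk d0:H4→d1:-→d2:-→d3:-→d4:-→d5:-→d6:-→d7:-→d8:-→d9:-→d10:-→d11:-→d12:-→d13:-→d14:-→d15:-→d16:-→d17:-→d18:-→d19:-→d20:-→d21:-→d22:-→d23:-→d24:H3→d25:-→d26:- -> H3
  add 236.82.208.0/20 -> H0 at depth 20
  add 236.82.208.0/20 -> H4 at depth 20
  add 160.41.0.0/16 -> H2 at depth 16
  add 0.0.0.0/0 -> H1 at depth 0
  lookup 126.118.248.16: bits 011111100111011011111000 walk d0:H1→d1:-→d2:-→d3:-→d4:-→d5:-→d6:-→d7:-→d8:-→d9:-→d10:-→d11:-→d12:-→d13:-→d14:-→d15:-→d16:H0→d17:-→d18:-→d19:-→d20:-→d21:-→d22:-→d23:-→d24:H0 -> H0
  add 0.0.0.0/0 -> H2 at depth 0
  lookup 126.118.248.3: bits 011111100111011011111000 walk d0:H2→d1:-→d2:-→d3:-→d4:-→d5:-→d6:-→d7:-→d8:-→d9:-→d10:-→d11:-→d12:-→d13:-→d14:-→d15:-→d16:H0→d17:-→d18:-→d19:-→d20:-→d21:-→d22:-→d23:-→d24:H0 -> H0
  add 0.0.0.0/0 -> H3 at depth 0
  lookup 160.41.1.228: bits 1010000000101001 walk d0:H3→d1:-→d2:-→d3:-→d4:-→d5:-→d6:-→d7:-→d8:-→d9:-→d10:-→d11:-→d12:H4→d13:-→d14:-→d15:-→d16:H2 -> H2
  add 126.118.248.192/26 -> H5 at depth 26
  lookup 179.249.76.233: bits 10110011111110010 walk d0:H3→d1:-→d2:-→d3:-→d4:-→d5:-→d6:-→d7:-→d8:-→d9:-→d10:-→d11:-→d12:-→d13:-→d14:-→d15:-→d16:H1→d17:- -> H1
  del 126.118.248.0/24 (clear depth 24)
  add 236.82.219.48/28 -> H5 at depth 28
  lookup 236.82.219.48: bits 1110110001010010110110110011 walk d0:H3→d1:-→d2:-→d3:-→d4:-→d5:-→d6:-→d7:-→d8:-→d9:-→d10:-→d11:-→d12:-→d13:-→d14:-→d15:-→d16:-→d17:-→d18:-→d19:-→d20:H4→d21:-→d22:-→d23:-→d24:H3→d25:-→d26:-→d27:-→d28:H5 -> H5
  lookup 236.82.209.166: bits 11101100010100101101 walk d0:H3→d1:-→d2:-→d3:-→d4:-→d5:-→d6:-→d7:-→d8:-→d9:-→d10:-→d11:-→d12:-→d13:-→d14:-→d15:-→d16:-→d17:-→d18:-→d19:-→d20:H4 -> H4
  lookup 83.42.129.52: bits 01 walk d0:H3→d1:-→d2:- -> H3
  add 179.249.63.96/28 -> H5 at depth 28

== LOOKUPS ==
["H0","H4","H3","H4","H5","H3","H0","H0","H2","H1","H5","H4","H3"]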